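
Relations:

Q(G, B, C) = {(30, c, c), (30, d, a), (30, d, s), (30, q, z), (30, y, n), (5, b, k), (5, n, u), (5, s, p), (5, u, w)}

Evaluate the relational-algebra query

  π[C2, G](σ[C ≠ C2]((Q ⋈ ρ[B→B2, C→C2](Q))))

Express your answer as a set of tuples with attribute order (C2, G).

{(a, 30), (c, 30), (k, 5), (n, 30), (p, 5), (s, 30), (u, 5), (w, 5), (z, 30)}

ρ[B→B2, C→C2]: schema becomes (G, B2, C2); tuples unchanged.
Q ⋈ ρ[B→B2, C→C2](Q) (natural join on G): {(30, c, c, c, c), (30, c, c, d, a), (30, c, c, d, s), (30, c, c, q, z), (30, c, c, y, n), (30, d, a, c, c), (30, d, a, d, a), (30, d, a, d, s), (30, d, a, q, z), (30, d, a, y, n), (30, d, s, c, c), (30, d, s, d, a), (30, d, s, d, s), (30, d, s, q, z), (30, d, s, y, n), (30, q, z, c, c), (30, q, z, d, a), (30, q, z, d, s), (30, q, z, q, z), (30, q, z, y, n), (30, y, n, c, c), (30, y, n, d, a), (30, y, n, d, s), (30, y, n, q, z), (30, y, n, y, n), (5, b, k, b, k), (5, b, k, n, u), (5, b, k, s, p), (5, b, k, u, w), (5, n, u, b, k), (5, n, u, n, u), (5, n, u, s, p), (5, n, u, u, w), (5, s, p, b, k), (5, s, p, n, u), (5, s, p, s, p), (5, s, p, u, w), (5, u, w, b, k), (5, u, w, n, u), (5, u, w, s, p), (5, u, w, u, w)}
Filtering on C ≠ C2 leaves {(30, c, c, d, a), (30, c, c, d, s), (30, c, c, q, z), (30, c, c, y, n), (30, d, a, c, c), (30, d, a, d, s), (30, d, a, q, z), (30, d, a, y, n), (30, d, s, c, c), (30, d, s, d, a), (30, d, s, q, z), (30, d, s, y, n), (30, q, z, c, c), (30, q, z, d, a), (30, q, z, d, s), (30, q, z, y, n), (30, y, n, c, c), (30, y, n, d, a), (30, y, n, d, s), (30, y, n, q, z), (5, b, k, n, u), (5, b, k, s, p), (5, b, k, u, w), (5, n, u, b, k), (5, n, u, s, p), (5, n, u, u, w), (5, s, p, b, k), (5, s, p, n, u), (5, s, p, u, w), (5, u, w, b, k), (5, u, w, n, u), (5, u, w, s, p)}.
π[C2, G]: project onto (C2, G) (23 duplicate(s) eliminated) → {(a, 30), (c, 30), (k, 5), (n, 30), (p, 5), (s, 30), (u, 5), (w, 5), (z, 30)}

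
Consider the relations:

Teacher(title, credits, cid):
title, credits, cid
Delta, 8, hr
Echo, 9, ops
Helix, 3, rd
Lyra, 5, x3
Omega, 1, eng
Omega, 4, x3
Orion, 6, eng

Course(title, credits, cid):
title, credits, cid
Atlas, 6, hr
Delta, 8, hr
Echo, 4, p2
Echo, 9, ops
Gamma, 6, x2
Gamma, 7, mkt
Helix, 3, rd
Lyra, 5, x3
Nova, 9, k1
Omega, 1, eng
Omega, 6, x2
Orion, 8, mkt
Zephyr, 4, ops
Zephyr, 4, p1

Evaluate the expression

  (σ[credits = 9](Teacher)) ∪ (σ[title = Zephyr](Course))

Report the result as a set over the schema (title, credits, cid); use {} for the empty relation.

{(Echo, 9, ops), (Zephyr, 4, ops), (Zephyr, 4, p1)}

Selection credits = 9: {(Echo, 9, ops)}
Selection title = Zephyr: {(Zephyr, 4, ops), (Zephyr, 4, p1)}
Union: {(Echo, 9, ops)} with {(Zephyr, 4, ops), (Zephyr, 4, p1)} → {(Echo, 9, ops), (Zephyr, 4, ops), (Zephyr, 4, p1)}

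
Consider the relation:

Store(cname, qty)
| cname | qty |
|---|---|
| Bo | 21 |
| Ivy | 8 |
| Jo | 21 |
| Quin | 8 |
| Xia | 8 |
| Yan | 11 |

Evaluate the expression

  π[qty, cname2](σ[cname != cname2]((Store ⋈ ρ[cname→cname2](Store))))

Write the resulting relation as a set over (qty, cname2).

{(21, Bo), (21, Jo), (8, Ivy), (8, Quin), (8, Xia)}

ρ[cname→cname2]: schema becomes (cname2, qty); tuples unchanged.
Joining Store and ρ[cname→cname2](Store) on qty yields {(Bo, 21, Bo), (Bo, 21, Jo), (Ivy, 8, Ivy), (Ivy, 8, Quin), (Ivy, 8, Xia), (Jo, 21, Bo), (Jo, 21, Jo), (Quin, 8, Ivy), (Quin, 8, Quin), (Quin, 8, Xia), (Xia, 8, Ivy), (Xia, 8, Quin), (Xia, 8, Xia), (Yan, 11, Yan)}.
Apply σ_{cname != cname2}; surviving tuples: {(Bo, 21, Jo), (Ivy, 8, Quin), (Ivy, 8, Xia), (Jo, 21, Bo), (Quin, 8, Ivy), (Quin, 8, Xia), (Xia, 8, Ivy), (Xia, 8, Quin)}
π[qty, cname2]: project onto (qty, cname2) (3 duplicate(s) eliminated) → {(21, Bo), (21, Jo), (8, Ivy), (8, Quin), (8, Xia)}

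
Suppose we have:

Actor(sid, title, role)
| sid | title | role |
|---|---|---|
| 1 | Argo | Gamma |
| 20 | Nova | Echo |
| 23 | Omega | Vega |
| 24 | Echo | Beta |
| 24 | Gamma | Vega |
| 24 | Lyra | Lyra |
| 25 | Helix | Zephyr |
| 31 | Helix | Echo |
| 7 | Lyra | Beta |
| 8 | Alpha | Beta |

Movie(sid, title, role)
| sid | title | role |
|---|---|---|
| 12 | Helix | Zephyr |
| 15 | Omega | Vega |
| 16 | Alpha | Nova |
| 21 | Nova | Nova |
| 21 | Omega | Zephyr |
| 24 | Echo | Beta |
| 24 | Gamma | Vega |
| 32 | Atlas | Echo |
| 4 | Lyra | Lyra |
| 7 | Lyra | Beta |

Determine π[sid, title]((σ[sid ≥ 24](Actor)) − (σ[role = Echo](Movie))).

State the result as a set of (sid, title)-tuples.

{(24, Echo), (24, Gamma), (24, Lyra), (25, Helix), (31, Helix)}

Selection sid ≥ 24: {(24, Echo, Beta), (24, Gamma, Vega), (24, Lyra, Lyra), (25, Helix, Zephyr), (31, Helix, Echo)}
Selection role = Echo: {(32, Atlas, Echo)}
Difference: {(24, Echo, Beta), (24, Gamma, Vega), (24, Lyra, Lyra), (25, Helix, Zephyr), (31, Helix, Echo)} with {(32, Atlas, Echo)} → {(24, Echo, Beta), (24, Gamma, Vega), (24, Lyra, Lyra), (25, Helix, Zephyr), (31, Helix, Echo)}
Projecting to sid, title: {(24, Echo), (24, Gamma), (24, Lyra), (25, Helix), (31, Helix)}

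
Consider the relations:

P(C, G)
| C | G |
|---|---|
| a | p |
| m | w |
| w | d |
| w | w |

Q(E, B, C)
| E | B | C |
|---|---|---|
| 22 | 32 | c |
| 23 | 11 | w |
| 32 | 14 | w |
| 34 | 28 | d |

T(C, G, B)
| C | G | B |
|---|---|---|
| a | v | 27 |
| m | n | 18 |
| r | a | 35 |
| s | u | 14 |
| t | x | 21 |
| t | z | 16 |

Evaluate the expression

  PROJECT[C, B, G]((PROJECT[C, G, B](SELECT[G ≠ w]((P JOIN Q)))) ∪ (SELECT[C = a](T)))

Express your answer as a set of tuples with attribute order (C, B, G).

Natural join on C: {(w, d, 23, 11), (w, d, 32, 14), (w, w, 23, 11), (w, w, 32, 14)}
σ[G ≠ w]: keep tuples satisfying G ≠ w → {(w, d, 23, 11), (w, d, 32, 14)}
π[C, G, B]: project onto (C, G, B) → {(w, d, 11), (w, d, 14)}
σ[C = a]: keep tuples satisfying C = a → {(a, v, 27)}
Union: {(w, d, 11), (w, d, 14)} with {(a, v, 27)} → {(a, v, 27), (w, d, 11), (w, d, 14)}
π[C, B, G]: project onto (C, B, G) → {(a, 27, v), (w, 11, d), (w, 14, d)}

{(a, 27, v), (w, 11, d), (w, 14, d)}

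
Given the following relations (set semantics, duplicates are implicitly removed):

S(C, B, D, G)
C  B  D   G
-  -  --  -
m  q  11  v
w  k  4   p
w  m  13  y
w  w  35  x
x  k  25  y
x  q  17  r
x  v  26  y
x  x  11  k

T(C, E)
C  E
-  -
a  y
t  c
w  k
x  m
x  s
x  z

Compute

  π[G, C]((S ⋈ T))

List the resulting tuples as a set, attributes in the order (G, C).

{(k, x), (p, w), (r, x), (x, w), (y, w), (y, x)}

S ⋈ T (natural join on C): {(w, k, 4, p, k), (w, m, 13, y, k), (w, w, 35, x, k), (x, k, 25, y, m), (x, k, 25, y, s), (x, k, 25, y, z), (x, q, 17, r, m), (x, q, 17, r, s), (x, q, 17, r, z), (x, v, 26, y, m), (x, v, 26, y, s), (x, v, 26, y, z), (x, x, 11, k, m), (x, x, 11, k, s), (x, x, 11, k, z)}
π_{G, C} gives {(k, x), (p, w), (r, x), (x, w), (y, w), (y, x)} (9 duplicate(s) eliminated).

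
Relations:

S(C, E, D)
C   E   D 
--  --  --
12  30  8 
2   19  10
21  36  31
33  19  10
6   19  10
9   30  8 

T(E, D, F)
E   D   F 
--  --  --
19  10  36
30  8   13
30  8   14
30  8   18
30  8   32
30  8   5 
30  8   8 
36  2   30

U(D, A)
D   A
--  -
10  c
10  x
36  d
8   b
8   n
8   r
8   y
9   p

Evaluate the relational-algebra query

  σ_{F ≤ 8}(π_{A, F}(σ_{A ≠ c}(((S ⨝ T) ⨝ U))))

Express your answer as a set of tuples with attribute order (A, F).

{(b, 5), (b, 8), (n, 5), (n, 8), (r, 5), (r, 8), (y, 5), (y, 8)}

S ⋈ T (natural join on E, D): {(12, 30, 8, 13), (12, 30, 8, 14), (12, 30, 8, 18), (12, 30, 8, 32), (12, 30, 8, 5), (12, 30, 8, 8), (2, 19, 10, 36), (33, 19, 10, 36), (6, 19, 10, 36), (9, 30, 8, 13), (9, 30, 8, 14), (9, 30, 8, 18), (9, 30, 8, 32), (9, 30, 8, 5), (9, 30, 8, 8)}
(S ⨝ T) ⋈ U (natural join on D): {(12, 30, 8, 13, b), (12, 30, 8, 13, n), (12, 30, 8, 13, r), (12, 30, 8, 13, y), (12, 30, 8, 14, b), (12, 30, 8, 14, n), (12, 30, 8, 14, r), (12, 30, 8, 14, y), (12, 30, 8, 18, b), (12, 30, 8, 18, n), (12, 30, 8, 18, r), (12, 30, 8, 18, y), (12, 30, 8, 32, b), (12, 30, 8, 32, n), (12, 30, 8, 32, r), (12, 30, 8, 32, y), (12, 30, 8, 5, b), (12, 30, 8, 5, n), (12, 30, 8, 5, r), (12, 30, 8, 5, y), (12, 30, 8, 8, b), (12, 30, 8, 8, n), (12, 30, 8, 8, r), (12, 30, 8, 8, y), (2, 19, 10, 36, c), (2, 19, 10, 36, x), (33, 19, 10, 36, c), (33, 19, 10, 36, x), (6, 19, 10, 36, c), (6, 19, 10, 36, x), (9, 30, 8, 13, b), (9, 30, 8, 13, n), (9, 30, 8, 13, r), (9, 30, 8, 13, y), (9, 30, 8, 14, b), (9, 30, 8, 14, n), (9, 30, 8, 14, r), (9, 30, 8, 14, y), (9, 30, 8, 18, b), (9, 30, 8, 18, n), (9, 30, 8, 18, r), (9, 30, 8, 18, y), (9, 30, 8, 32, b), (9, 30, 8, 32, n), (9, 30, 8, 32, r), (9, 30, 8, 32, y), (9, 30, 8, 5, b), (9, 30, 8, 5, n), (9, 30, 8, 5, r), (9, 30, 8, 5, y), (9, 30, 8, 8, b), (9, 30, 8, 8, n), (9, 30, 8, 8, r), (9, 30, 8, 8, y)}
Apply σ_{A ≠ c}; surviving tuples: {(12, 30, 8, 13, b), (12, 30, 8, 13, n), (12, 30, 8, 13, r), (12, 30, 8, 13, y), (12, 30, 8, 14, b), (12, 30, 8, 14, n), (12, 30, 8, 14, r), (12, 30, 8, 14, y), (12, 30, 8, 18, b), (12, 30, 8, 18, n), (12, 30, 8, 18, r), (12, 30, 8, 18, y), (12, 30, 8, 32, b), (12, 30, 8, 32, n), (12, 30, 8, 32, r), (12, 30, 8, 32, y), (12, 30, 8, 5, b), (12, 30, 8, 5, n), (12, 30, 8, 5, r), (12, 30, 8, 5, y), (12, 30, 8, 8, b), (12, 30, 8, 8, n), (12, 30, 8, 8, r), (12, 30, 8, 8, y), (2, 19, 10, 36, x), (33, 19, 10, 36, x), (6, 19, 10, 36, x), (9, 30, 8, 13, b), (9, 30, 8, 13, n), (9, 30, 8, 13, r), (9, 30, 8, 13, y), (9, 30, 8, 14, b), (9, 30, 8, 14, n), (9, 30, 8, 14, r), (9, 30, 8, 14, y), (9, 30, 8, 18, b), (9, 30, 8, 18, n), (9, 30, 8, 18, r), (9, 30, 8, 18, y), (9, 30, 8, 32, b), (9, 30, 8, 32, n), (9, 30, 8, 32, r), (9, 30, 8, 32, y), (9, 30, 8, 5, b), (9, 30, 8, 5, n), (9, 30, 8, 5, r), (9, 30, 8, 5, y), (9, 30, 8, 8, b), (9, 30, 8, 8, n), (9, 30, 8, 8, r), (9, 30, 8, 8, y)}
Keep only column(s) A, F (26 duplicate(s) eliminated): {(b, 13), (b, 14), (b, 18), (b, 32), (b, 5), (b, 8), (n, 13), (n, 14), (n, 18), (n, 32), (n, 5), (n, 8), (r, 13), (r, 14), (r, 18), (r, 32), (r, 5), (r, 8), (x, 36), (y, 13), (y, 14), (y, 18), (y, 32), (y, 5), (y, 8)}
Apply σ_{F ≤ 8}; surviving tuples: {(b, 5), (b, 8), (n, 5), (n, 8), (r, 5), (r, 8), (y, 5), (y, 8)}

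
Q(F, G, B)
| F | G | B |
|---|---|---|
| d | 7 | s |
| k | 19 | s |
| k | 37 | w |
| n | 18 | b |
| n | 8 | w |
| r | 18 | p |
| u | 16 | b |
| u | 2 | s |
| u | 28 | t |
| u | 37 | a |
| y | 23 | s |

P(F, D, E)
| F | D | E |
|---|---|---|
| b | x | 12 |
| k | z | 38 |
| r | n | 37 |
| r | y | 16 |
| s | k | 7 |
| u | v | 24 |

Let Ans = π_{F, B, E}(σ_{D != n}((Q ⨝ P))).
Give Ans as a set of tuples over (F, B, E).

Natural join on F: {(k, 19, s, z, 38), (k, 37, w, z, 38), (r, 18, p, n, 37), (r, 18, p, y, 16), (u, 16, b, v, 24), (u, 2, s, v, 24), (u, 28, t, v, 24), (u, 37, a, v, 24)}
Selection D != n: {(k, 19, s, z, 38), (k, 37, w, z, 38), (r, 18, p, y, 16), (u, 16, b, v, 24), (u, 2, s, v, 24), (u, 28, t, v, 24), (u, 37, a, v, 24)}
Keep only column(s) F, B, E: {(k, s, 38), (k, w, 38), (r, p, 16), (u, a, 24), (u, b, 24), (u, s, 24), (u, t, 24)}

{(k, s, 38), (k, w, 38), (r, p, 16), (u, a, 24), (u, b, 24), (u, s, 24), (u, t, 24)}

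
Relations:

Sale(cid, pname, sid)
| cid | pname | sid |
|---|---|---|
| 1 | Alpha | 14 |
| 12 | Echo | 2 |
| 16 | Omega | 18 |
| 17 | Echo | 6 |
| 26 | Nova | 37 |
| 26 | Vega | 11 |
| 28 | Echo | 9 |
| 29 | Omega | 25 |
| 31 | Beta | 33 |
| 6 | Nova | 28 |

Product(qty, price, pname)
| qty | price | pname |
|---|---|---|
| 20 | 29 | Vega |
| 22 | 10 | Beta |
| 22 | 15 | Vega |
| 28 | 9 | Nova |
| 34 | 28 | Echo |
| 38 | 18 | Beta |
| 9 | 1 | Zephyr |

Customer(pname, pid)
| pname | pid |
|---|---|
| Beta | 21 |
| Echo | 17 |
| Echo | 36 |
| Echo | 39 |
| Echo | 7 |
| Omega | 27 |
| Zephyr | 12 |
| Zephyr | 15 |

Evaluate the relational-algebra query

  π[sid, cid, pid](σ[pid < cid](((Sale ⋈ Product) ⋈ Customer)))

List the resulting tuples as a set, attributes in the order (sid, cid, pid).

{(2, 12, 7), (33, 31, 21), (6, 17, 7), (9, 28, 17), (9, 28, 7)}

Joining Sale and Product on pname yields {(12, Echo, 2, 34, 28), (17, Echo, 6, 34, 28), (26, Nova, 37, 28, 9), (26, Vega, 11, 20, 29), (26, Vega, 11, 22, 15), (28, Echo, 9, 34, 28), (31, Beta, 33, 22, 10), (31, Beta, 33, 38, 18), (6, Nova, 28, 28, 9)}.
Joining (Sale ⋈ Product) and Customer on pname yields {(12, Echo, 2, 34, 28, 17), (12, Echo, 2, 34, 28, 36), (12, Echo, 2, 34, 28, 39), (12, Echo, 2, 34, 28, 7), (17, Echo, 6, 34, 28, 17), (17, Echo, 6, 34, 28, 36), (17, Echo, 6, 34, 28, 39), (17, Echo, 6, 34, 28, 7), (28, Echo, 9, 34, 28, 17), (28, Echo, 9, 34, 28, 36), (28, Echo, 9, 34, 28, 39), (28, Echo, 9, 34, 28, 7), (31, Beta, 33, 22, 10, 21), (31, Beta, 33, 38, 18, 21)}.
Filtering on pid < cid leaves {(12, Echo, 2, 34, 28, 7), (17, Echo, 6, 34, 28, 7), (28, Echo, 9, 34, 28, 17), (28, Echo, 9, 34, 28, 7), (31, Beta, 33, 22, 10, 21), (31, Beta, 33, 38, 18, 21)}.
Projecting to sid, cid, pid (1 duplicate(s) eliminated): {(2, 12, 7), (33, 31, 21), (6, 17, 7), (9, 28, 17), (9, 28, 7)}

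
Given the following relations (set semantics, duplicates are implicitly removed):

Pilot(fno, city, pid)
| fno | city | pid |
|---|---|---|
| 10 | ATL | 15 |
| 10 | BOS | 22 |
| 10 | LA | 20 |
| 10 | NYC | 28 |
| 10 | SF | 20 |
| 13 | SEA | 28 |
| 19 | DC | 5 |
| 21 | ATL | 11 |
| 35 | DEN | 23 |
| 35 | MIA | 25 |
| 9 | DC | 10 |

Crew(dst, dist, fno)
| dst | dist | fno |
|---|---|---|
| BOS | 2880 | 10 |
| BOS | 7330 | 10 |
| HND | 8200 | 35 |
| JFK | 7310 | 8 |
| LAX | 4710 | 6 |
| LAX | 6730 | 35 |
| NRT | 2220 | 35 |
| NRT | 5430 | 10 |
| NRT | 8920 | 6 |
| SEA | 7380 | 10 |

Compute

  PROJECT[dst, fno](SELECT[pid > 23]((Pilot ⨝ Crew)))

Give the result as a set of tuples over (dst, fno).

Natural join on fno: {(10, ATL, 15, BOS, 2880), (10, ATL, 15, BOS, 7330), (10, ATL, 15, NRT, 5430), (10, ATL, 15, SEA, 7380), (10, BOS, 22, BOS, 2880), (10, BOS, 22, BOS, 7330), (10, BOS, 22, NRT, 5430), (10, BOS, 22, SEA, 7380), (10, LA, 20, BOS, 2880), (10, LA, 20, BOS, 7330), (10, LA, 20, NRT, 5430), (10, LA, 20, SEA, 7380), (10, NYC, 28, BOS, 2880), (10, NYC, 28, BOS, 7330), (10, NYC, 28, NRT, 5430), (10, NYC, 28, SEA, 7380), (10, SF, 20, BOS, 2880), (10, SF, 20, BOS, 7330), (10, SF, 20, NRT, 5430), (10, SF, 20, SEA, 7380), (35, DEN, 23, HND, 8200), (35, DEN, 23, LAX, 6730), (35, DEN, 23, NRT, 2220), (35, MIA, 25, HND, 8200), (35, MIA, 25, LAX, 6730), (35, MIA, 25, NRT, 2220)}
σ[pid > 23]: keep tuples satisfying pid > 23 → {(10, NYC, 28, BOS, 2880), (10, NYC, 28, BOS, 7330), (10, NYC, 28, NRT, 5430), (10, NYC, 28, SEA, 7380), (35, MIA, 25, HND, 8200), (35, MIA, 25, LAX, 6730), (35, MIA, 25, NRT, 2220)}
Keep only column(s) dst, fno (1 duplicate(s) eliminated): {(BOS, 10), (HND, 35), (LAX, 35), (NRT, 10), (NRT, 35), (SEA, 10)}

{(BOS, 10), (HND, 35), (LAX, 35), (NRT, 10), (NRT, 35), (SEA, 10)}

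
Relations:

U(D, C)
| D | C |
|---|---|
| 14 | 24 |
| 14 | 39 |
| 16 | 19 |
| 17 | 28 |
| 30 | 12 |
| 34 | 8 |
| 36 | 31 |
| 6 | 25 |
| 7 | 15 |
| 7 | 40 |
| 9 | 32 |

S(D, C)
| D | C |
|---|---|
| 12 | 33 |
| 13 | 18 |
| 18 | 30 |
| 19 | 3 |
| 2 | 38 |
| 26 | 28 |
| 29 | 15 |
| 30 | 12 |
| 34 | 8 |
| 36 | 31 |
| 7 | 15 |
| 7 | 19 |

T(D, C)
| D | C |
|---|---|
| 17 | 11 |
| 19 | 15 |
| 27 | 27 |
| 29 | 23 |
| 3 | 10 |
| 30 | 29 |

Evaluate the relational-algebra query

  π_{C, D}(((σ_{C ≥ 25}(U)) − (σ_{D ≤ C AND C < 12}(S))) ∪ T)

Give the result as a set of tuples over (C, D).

σ[C ≥ 25]: keep tuples satisfying C ≥ 25 → {(14, 39), (17, 28), (36, 31), (6, 25), (7, 40), (9, 32)}
σ[D ≤ C AND C < 12]: keep tuples satisfying D ≤ C AND C < 12 → {}
Set difference of the two operands is {(14, 39), (17, 28), (36, 31), (6, 25), (7, 40), (9, 32)}.
Set union of the two operands is {(14, 39), (17, 11), (17, 28), (19, 15), (27, 27), (29, 23), (3, 10), (30, 29), (36, 31), (6, 25), (7, 40), (9, 32)}.
π[C, D]: project onto (C, D) → {(10, 3), (11, 17), (15, 19), (23, 29), (25, 6), (27, 27), (28, 17), (29, 30), (31, 36), (32, 9), (39, 14), (40, 7)}

{(10, 3), (11, 17), (15, 19), (23, 29), (25, 6), (27, 27), (28, 17), (29, 30), (31, 36), (32, 9), (39, 14), (40, 7)}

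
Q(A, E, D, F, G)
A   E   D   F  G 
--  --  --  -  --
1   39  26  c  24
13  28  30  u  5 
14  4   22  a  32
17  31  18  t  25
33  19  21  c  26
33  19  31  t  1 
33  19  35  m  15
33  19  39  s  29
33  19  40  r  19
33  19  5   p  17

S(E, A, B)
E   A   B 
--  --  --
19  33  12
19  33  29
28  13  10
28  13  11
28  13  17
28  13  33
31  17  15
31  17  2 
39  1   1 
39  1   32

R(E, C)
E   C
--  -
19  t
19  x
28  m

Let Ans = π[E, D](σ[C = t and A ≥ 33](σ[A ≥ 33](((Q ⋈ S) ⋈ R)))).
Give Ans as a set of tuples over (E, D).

{(19, 21), (19, 31), (19, 35), (19, 39), (19, 40), (19, 5)}

Joining Q and S on A, E yields {(1, 39, 26, c, 24, 1), (1, 39, 26, c, 24, 32), (13, 28, 30, u, 5, 10), (13, 28, 30, u, 5, 11), (13, 28, 30, u, 5, 17), (13, 28, 30, u, 5, 33), (17, 31, 18, t, 25, 15), (17, 31, 18, t, 25, 2), (33, 19, 21, c, 26, 12), (33, 19, 21, c, 26, 29), (33, 19, 31, t, 1, 12), (33, 19, 31, t, 1, 29), (33, 19, 35, m, 15, 12), (33, 19, 35, m, 15, 29), (33, 19, 39, s, 29, 12), (33, 19, 39, s, 29, 29), (33, 19, 40, r, 19, 12), (33, 19, 40, r, 19, 29), (33, 19, 5, p, 17, 12), (33, 19, 5, p, 17, 29)}.
Joining (Q ⋈ S) and R on E yields {(13, 28, 30, u, 5, 10, m), (13, 28, 30, u, 5, 11, m), (13, 28, 30, u, 5, 17, m), (13, 28, 30, u, 5, 33, m), (33, 19, 21, c, 26, 12, t), (33, 19, 21, c, 26, 12, x), (33, 19, 21, c, 26, 29, t), (33, 19, 21, c, 26, 29, x), (33, 19, 31, t, 1, 12, t), (33, 19, 31, t, 1, 12, x), (33, 19, 31, t, 1, 29, t), (33, 19, 31, t, 1, 29, x), (33, 19, 35, m, 15, 12, t), (33, 19, 35, m, 15, 12, x), (33, 19, 35, m, 15, 29, t), (33, 19, 35, m, 15, 29, x), (33, 19, 39, s, 29, 12, t), (33, 19, 39, s, 29, 12, x), (33, 19, 39, s, 29, 29, t), (33, 19, 39, s, 29, 29, x), (33, 19, 40, r, 19, 12, t), (33, 19, 40, r, 19, 12, x), (33, 19, 40, r, 19, 29, t), (33, 19, 40, r, 19, 29, x), (33, 19, 5, p, 17, 12, t), (33, 19, 5, p, 17, 12, x), (33, 19, 5, p, 17, 29, t), (33, 19, 5, p, 17, 29, x)}.
Filtering on A ≥ 33 leaves {(33, 19, 21, c, 26, 12, t), (33, 19, 21, c, 26, 12, x), (33, 19, 21, c, 26, 29, t), (33, 19, 21, c, 26, 29, x), (33, 19, 31, t, 1, 12, t), (33, 19, 31, t, 1, 12, x), (33, 19, 31, t, 1, 29, t), (33, 19, 31, t, 1, 29, x), (33, 19, 35, m, 15, 12, t), (33, 19, 35, m, 15, 12, x), (33, 19, 35, m, 15, 29, t), (33, 19, 35, m, 15, 29, x), (33, 19, 39, s, 29, 12, t), (33, 19, 39, s, 29, 12, x), (33, 19, 39, s, 29, 29, t), (33, 19, 39, s, 29, 29, x), (33, 19, 40, r, 19, 12, t), (33, 19, 40, r, 19, 12, x), (33, 19, 40, r, 19, 29, t), (33, 19, 40, r, 19, 29, x), (33, 19, 5, p, 17, 12, t), (33, 19, 5, p, 17, 12, x), (33, 19, 5, p, 17, 29, t), (33, 19, 5, p, 17, 29, x)}.
Filtering on C = t and A ≥ 33 leaves {(33, 19, 21, c, 26, 12, t), (33, 19, 21, c, 26, 29, t), (33, 19, 31, t, 1, 12, t), (33, 19, 31, t, 1, 29, t), (33, 19, 35, m, 15, 12, t), (33, 19, 35, m, 15, 29, t), (33, 19, 39, s, 29, 12, t), (33, 19, 39, s, 29, 29, t), (33, 19, 40, r, 19, 12, t), (33, 19, 40, r, 19, 29, t), (33, 19, 5, p, 17, 12, t), (33, 19, 5, p, 17, 29, t)}.
Projecting to E, D (6 duplicate(s) eliminated): {(19, 21), (19, 31), (19, 35), (19, 39), (19, 40), (19, 5)}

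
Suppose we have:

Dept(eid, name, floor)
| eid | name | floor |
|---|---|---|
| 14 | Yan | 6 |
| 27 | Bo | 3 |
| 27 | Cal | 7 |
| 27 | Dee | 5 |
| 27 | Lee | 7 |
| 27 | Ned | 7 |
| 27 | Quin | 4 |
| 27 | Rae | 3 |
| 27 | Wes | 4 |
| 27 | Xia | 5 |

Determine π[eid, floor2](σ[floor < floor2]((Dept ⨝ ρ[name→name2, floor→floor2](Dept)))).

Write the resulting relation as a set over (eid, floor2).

ρ[name→name2, floor→floor2]: schema becomes (eid, name2, floor2); tuples unchanged.
Joining Dept and ρ[name→name2, floor→floor2](Dept) on eid yields {(14, Yan, 6, Yan, 6), (27, Bo, 3, Bo, 3), (27, Bo, 3, Cal, 7), (27, Bo, 3, Dee, 5), (27, Bo, 3, Lee, 7), (27, Bo, 3, Ned, 7), (27, Bo, 3, Quin, 4), (27, Bo, 3, Rae, 3), (27, Bo, 3, Wes, 4), (27, Bo, 3, Xia, 5), (27, Cal, 7, Bo, 3), (27, Cal, 7, Cal, 7), (27, Cal, 7, Dee, 5), (27, Cal, 7, Lee, 7), (27, Cal, 7, Ned, 7), (27, Cal, 7, Quin, 4), (27, Cal, 7, Rae, 3), (27, Cal, 7, Wes, 4), (27, Cal, 7, Xia, 5), (27, Dee, 5, Bo, 3), (27, Dee, 5, Cal, 7), (27, Dee, 5, Dee, 5), (27, Dee, 5, Lee, 7), (27, Dee, 5, Ned, 7), (27, Dee, 5, Quin, 4), (27, Dee, 5, Rae, 3), (27, Dee, 5, Wes, 4), (27, Dee, 5, Xia, 5), (27, Lee, 7, Bo, 3), (27, Lee, 7, Cal, 7), (27, Lee, 7, Dee, 5), (27, Lee, 7, Lee, 7), (27, Lee, 7, Ned, 7), (27, Lee, 7, Quin, 4), (27, Lee, 7, Rae, 3), (27, Lee, 7, Wes, 4), (27, Lee, 7, Xia, 5), (27, Ned, 7, Bo, 3), (27, Ned, 7, Cal, 7), (27, Ned, 7, Dee, 5), (27, Ned, 7, Lee, 7), (27, Ned, 7, Ned, 7), (27, Ned, 7, Quin, 4), (27, Ned, 7, Rae, 3), (27, Ned, 7, Wes, 4), (27, Ned, 7, Xia, 5), (27, Quin, 4, Bo, 3), (27, Quin, 4, Cal, 7), (27, Quin, 4, Dee, 5), (27, Quin, 4, Lee, 7), (27, Quin, 4, Ned, 7), (27, Quin, 4, Quin, 4), (27, Quin, 4, Rae, 3), (27, Quin, 4, Wes, 4), (27, Quin, 4, Xia, 5), (27, Rae, 3, Bo, 3), (27, Rae, 3, Cal, 7), (27, Rae, 3, Dee, 5), (27, Rae, 3, Lee, 7), (27, Rae, 3, Ned, 7), (27, Rae, 3, Quin, 4), (27, Rae, 3, Rae, 3), (27, Rae, 3, Wes, 4), (27, Rae, 3, Xia, 5), (27, Wes, 4, Bo, 3), (27, Wes, 4, Cal, 7), (27, Wes, 4, Dee, 5), (27, Wes, 4, Lee, 7), (27, Wes, 4, Ned, 7), (27, Wes, 4, Quin, 4), (27, Wes, 4, Rae, 3), (27, Wes, 4, Wes, 4), (27, Wes, 4, Xia, 5), (27, Xia, 5, Bo, 3), (27, Xia, 5, Cal, 7), (27, Xia, 5, Dee, 5), (27, Xia, 5, Lee, 7), (27, Xia, 5, Ned, 7), (27, Xia, 5, Quin, 4), (27, Xia, 5, Rae, 3), (27, Xia, 5, Wes, 4), (27, Xia, 5, Xia, 5)}.
Apply σ_{floor < floor2}; surviving tuples: {(27, Bo, 3, Cal, 7), (27, Bo, 3, Dee, 5), (27, Bo, 3, Lee, 7), (27, Bo, 3, Ned, 7), (27, Bo, 3, Quin, 4), (27, Bo, 3, Wes, 4), (27, Bo, 3, Xia, 5), (27, Dee, 5, Cal, 7), (27, Dee, 5, Lee, 7), (27, Dee, 5, Ned, 7), (27, Quin, 4, Cal, 7), (27, Quin, 4, Dee, 5), (27, Quin, 4, Lee, 7), (27, Quin, 4, Ned, 7), (27, Quin, 4, Xia, 5), (27, Rae, 3, Cal, 7), (27, Rae, 3, Dee, 5), (27, Rae, 3, Lee, 7), (27, Rae, 3, Ned, 7), (27, Rae, 3, Quin, 4), (27, Rae, 3, Wes, 4), (27, Rae, 3, Xia, 5), (27, Wes, 4, Cal, 7), (27, Wes, 4, Dee, 5), (27, Wes, 4, Lee, 7), (27, Wes, 4, Ned, 7), (27, Wes, 4, Xia, 5), (27, Xia, 5, Cal, 7), (27, Xia, 5, Lee, 7), (27, Xia, 5, Ned, 7)}
Keep only column(s) eid, floor2 (27 duplicate(s) eliminated): {(27, 4), (27, 5), (27, 7)}

{(27, 4), (27, 5), (27, 7)}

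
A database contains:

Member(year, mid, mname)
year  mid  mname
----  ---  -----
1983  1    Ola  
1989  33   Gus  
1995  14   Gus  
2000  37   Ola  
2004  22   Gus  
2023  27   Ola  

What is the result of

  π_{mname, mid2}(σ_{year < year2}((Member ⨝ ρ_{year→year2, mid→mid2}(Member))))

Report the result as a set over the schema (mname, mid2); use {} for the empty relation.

ρ[year→year2, mid→mid2]: schema becomes (year2, mid2, mname); tuples unchanged.
Member ⋈ ρ_{year→year2, mid→mid2}(Member) (natural join on mname): {(1983, 1, Ola, 1983, 1), (1983, 1, Ola, 2000, 37), (1983, 1, Ola, 2023, 27), (1989, 33, Gus, 1989, 33), (1989, 33, Gus, 1995, 14), (1989, 33, Gus, 2004, 22), (1995, 14, Gus, 1989, 33), (1995, 14, Gus, 1995, 14), (1995, 14, Gus, 2004, 22), (2000, 37, Ola, 1983, 1), (2000, 37, Ola, 2000, 37), (2000, 37, Ola, 2023, 27), (2004, 22, Gus, 1989, 33), (2004, 22, Gus, 1995, 14), (2004, 22, Gus, 2004, 22), (2023, 27, Ola, 1983, 1), (2023, 27, Ola, 2000, 37), (2023, 27, Ola, 2023, 27)}
Selection year < year2: {(1983, 1, Ola, 2000, 37), (1983, 1, Ola, 2023, 27), (1989, 33, Gus, 1995, 14), (1989, 33, Gus, 2004, 22), (1995, 14, Gus, 2004, 22), (2000, 37, Ola, 2023, 27)}
π[mname, mid2]: project onto (mname, mid2) (2 duplicate(s) eliminated) → {(Gus, 14), (Gus, 22), (Ola, 27), (Ola, 37)}

{(Gus, 14), (Gus, 22), (Ola, 27), (Ola, 37)}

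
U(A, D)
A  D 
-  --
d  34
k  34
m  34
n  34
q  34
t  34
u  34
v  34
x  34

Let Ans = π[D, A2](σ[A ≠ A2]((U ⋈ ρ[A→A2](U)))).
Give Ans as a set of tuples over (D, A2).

{(34, d), (34, k), (34, m), (34, n), (34, q), (34, t), (34, u), (34, v), (34, x)}

ρ[A→A2]: schema becomes (A2, D); tuples unchanged.
U ⋈ ρ[A→A2](U) (natural join on D): {(d, 34, d), (d, 34, k), (d, 34, m), (d, 34, n), (d, 34, q), (d, 34, t), (d, 34, u), (d, 34, v), (d, 34, x), (k, 34, d), (k, 34, k), (k, 34, m), (k, 34, n), (k, 34, q), (k, 34, t), (k, 34, u), (k, 34, v), (k, 34, x), (m, 34, d), (m, 34, k), (m, 34, m), (m, 34, n), (m, 34, q), (m, 34, t), (m, 34, u), (m, 34, v), (m, 34, x), (n, 34, d), (n, 34, k), (n, 34, m), (n, 34, n), (n, 34, q), (n, 34, t), (n, 34, u), (n, 34, v), (n, 34, x), (q, 34, d), (q, 34, k), (q, 34, m), (q, 34, n), (q, 34, q), (q, 34, t), (q, 34, u), (q, 34, v), (q, 34, x), (t, 34, d), (t, 34, k), (t, 34, m), (t, 34, n), (t, 34, q), (t, 34, t), (t, 34, u), (t, 34, v), (t, 34, x), (u, 34, d), (u, 34, k), (u, 34, m), (u, 34, n), (u, 34, q), (u, 34, t), (u, 34, u), (u, 34, v), (u, 34, x), (v, 34, d), (v, 34, k), (v, 34, m), (v, 34, n), (v, 34, q), (v, 34, t), (v, 34, u), (v, 34, v), (v, 34, x), (x, 34, d), (x, 34, k), (x, 34, m), (x, 34, n), (x, 34, q), (x, 34, t), (x, 34, u), (x, 34, v), (x, 34, x)}
Apply σ_{A ≠ A2}; surviving tuples: {(d, 34, k), (d, 34, m), (d, 34, n), (d, 34, q), (d, 34, t), (d, 34, u), (d, 34, v), (d, 34, x), (k, 34, d), (k, 34, m), (k, 34, n), (k, 34, q), (k, 34, t), (k, 34, u), (k, 34, v), (k, 34, x), (m, 34, d), (m, 34, k), (m, 34, n), (m, 34, q), (m, 34, t), (m, 34, u), (m, 34, v), (m, 34, x), (n, 34, d), (n, 34, k), (n, 34, m), (n, 34, q), (n, 34, t), (n, 34, u), (n, 34, v), (n, 34, x), (q, 34, d), (q, 34, k), (q, 34, m), (q, 34, n), (q, 34, t), (q, 34, u), (q, 34, v), (q, 34, x), (t, 34, d), (t, 34, k), (t, 34, m), (t, 34, n), (t, 34, q), (t, 34, u), (t, 34, v), (t, 34, x), (u, 34, d), (u, 34, k), (u, 34, m), (u, 34, n), (u, 34, q), (u, 34, t), (u, 34, v), (u, 34, x), (v, 34, d), (v, 34, k), (v, 34, m), (v, 34, n), (v, 34, q), (v, 34, t), (v, 34, u), (v, 34, x), (x, 34, d), (x, 34, k), (x, 34, m), (x, 34, n), (x, 34, q), (x, 34, t), (x, 34, u), (x, 34, v)}
π_{D, A2} gives {(34, d), (34, k), (34, m), (34, n), (34, q), (34, t), (34, u), (34, v), (34, x)} (63 duplicate(s) eliminated).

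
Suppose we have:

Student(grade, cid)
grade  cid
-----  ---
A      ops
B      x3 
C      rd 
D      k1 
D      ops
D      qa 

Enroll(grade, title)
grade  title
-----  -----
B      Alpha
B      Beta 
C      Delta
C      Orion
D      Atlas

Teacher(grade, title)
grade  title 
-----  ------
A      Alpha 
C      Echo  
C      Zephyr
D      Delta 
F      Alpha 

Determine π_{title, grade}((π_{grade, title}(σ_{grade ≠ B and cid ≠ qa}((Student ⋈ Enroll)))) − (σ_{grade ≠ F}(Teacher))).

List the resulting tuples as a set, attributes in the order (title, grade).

Joining Student and Enroll on grade yields {(B, x3, Alpha), (B, x3, Beta), (C, rd, Delta), (C, rd, Orion), (D, k1, Atlas), (D, ops, Atlas), (D, qa, Atlas)}.
Filtering on grade ≠ B and cid ≠ qa leaves {(C, rd, Delta), (C, rd, Orion), (D, k1, Atlas), (D, ops, Atlas)}.
π_{grade, title} gives {(C, Delta), (C, Orion), (D, Atlas)} (1 duplicate(s) eliminated).
Filtering on grade ≠ F leaves {(A, Alpha), (C, Echo), (C, Zephyr), (D, Delta)}.
Taking the difference: {(C, Delta), (C, Orion), (D, Atlas)}
π_{title, grade} gives {(Atlas, D), (Delta, C), (Orion, C)}.

{(Atlas, D), (Delta, C), (Orion, C)}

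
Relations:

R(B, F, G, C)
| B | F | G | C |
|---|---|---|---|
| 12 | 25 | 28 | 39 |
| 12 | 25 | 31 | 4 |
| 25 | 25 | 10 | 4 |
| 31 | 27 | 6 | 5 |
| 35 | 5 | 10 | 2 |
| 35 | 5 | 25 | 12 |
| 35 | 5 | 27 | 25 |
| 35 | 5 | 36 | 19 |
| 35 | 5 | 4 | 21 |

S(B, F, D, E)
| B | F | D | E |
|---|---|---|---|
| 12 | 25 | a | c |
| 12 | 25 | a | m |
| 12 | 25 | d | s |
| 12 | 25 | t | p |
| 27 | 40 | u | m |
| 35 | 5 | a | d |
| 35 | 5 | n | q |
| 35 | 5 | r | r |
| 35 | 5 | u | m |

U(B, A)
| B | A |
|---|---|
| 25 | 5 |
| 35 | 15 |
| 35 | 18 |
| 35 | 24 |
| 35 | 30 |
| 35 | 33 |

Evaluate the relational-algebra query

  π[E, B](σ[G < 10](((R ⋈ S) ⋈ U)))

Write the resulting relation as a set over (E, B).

Natural join on B, F: {(12, 25, 28, 39, a, c), (12, 25, 28, 39, a, m), (12, 25, 28, 39, d, s), (12, 25, 28, 39, t, p), (12, 25, 31, 4, a, c), (12, 25, 31, 4, a, m), (12, 25, 31, 4, d, s), (12, 25, 31, 4, t, p), (35, 5, 10, 2, a, d), (35, 5, 10, 2, n, q), (35, 5, 10, 2, r, r), (35, 5, 10, 2, u, m), (35, 5, 25, 12, a, d), (35, 5, 25, 12, n, q), (35, 5, 25, 12, r, r), (35, 5, 25, 12, u, m), (35, 5, 27, 25, a, d), (35, 5, 27, 25, n, q), (35, 5, 27, 25, r, r), (35, 5, 27, 25, u, m), (35, 5, 36, 19, a, d), (35, 5, 36, 19, n, q), (35, 5, 36, 19, r, r), (35, 5, 36, 19, u, m), (35, 5, 4, 21, a, d), (35, 5, 4, 21, n, q), (35, 5, 4, 21, r, r), (35, 5, 4, 21, u, m)}
Natural join on B: {(35, 5, 10, 2, a, d, 15), (35, 5, 10, 2, a, d, 18), (35, 5, 10, 2, a, d, 24), (35, 5, 10, 2, a, d, 30), (35, 5, 10, 2, a, d, 33), (35, 5, 10, 2, n, q, 15), (35, 5, 10, 2, n, q, 18), (35, 5, 10, 2, n, q, 24), (35, 5, 10, 2, n, q, 30), (35, 5, 10, 2, n, q, 33), (35, 5, 10, 2, r, r, 15), (35, 5, 10, 2, r, r, 18), (35, 5, 10, 2, r, r, 24), (35, 5, 10, 2, r, r, 30), (35, 5, 10, 2, r, r, 33), (35, 5, 10, 2, u, m, 15), (35, 5, 10, 2, u, m, 18), (35, 5, 10, 2, u, m, 24), (35, 5, 10, 2, u, m, 30), (35, 5, 10, 2, u, m, 33), (35, 5, 25, 12, a, d, 15), (35, 5, 25, 12, a, d, 18), (35, 5, 25, 12, a, d, 24), (35, 5, 25, 12, a, d, 30), (35, 5, 25, 12, a, d, 33), (35, 5, 25, 12, n, q, 15), (35, 5, 25, 12, n, q, 18), (35, 5, 25, 12, n, q, 24), (35, 5, 25, 12, n, q, 30), (35, 5, 25, 12, n, q, 33), (35, 5, 25, 12, r, r, 15), (35, 5, 25, 12, r, r, 18), (35, 5, 25, 12, r, r, 24), (35, 5, 25, 12, r, r, 30), (35, 5, 25, 12, r, r, 33), (35, 5, 25, 12, u, m, 15), (35, 5, 25, 12, u, m, 18), (35, 5, 25, 12, u, m, 24), (35, 5, 25, 12, u, m, 30), (35, 5, 25, 12, u, m, 33), (35, 5, 27, 25, a, d, 15), (35, 5, 27, 25, a, d, 18), (35, 5, 27, 25, a, d, 24), (35, 5, 27, 25, a, d, 30), (35, 5, 27, 25, a, d, 33), (35, 5, 27, 25, n, q, 15), (35, 5, 27, 25, n, q, 18), (35, 5, 27, 25, n, q, 24), (35, 5, 27, 25, n, q, 30), (35, 5, 27, 25, n, q, 33), (35, 5, 27, 25, r, r, 15), (35, 5, 27, 25, r, r, 18), (35, 5, 27, 25, r, r, 24), (35, 5, 27, 25, r, r, 30), (35, 5, 27, 25, r, r, 33), (35, 5, 27, 25, u, m, 15), (35, 5, 27, 25, u, m, 18), (35, 5, 27, 25, u, m, 24), (35, 5, 27, 25, u, m, 30), (35, 5, 27, 25, u, m, 33), (35, 5, 36, 19, a, d, 15), (35, 5, 36, 19, a, d, 18), (35, 5, 36, 19, a, d, 24), (35, 5, 36, 19, a, d, 30), (35, 5, 36, 19, a, d, 33), (35, 5, 36, 19, n, q, 15), (35, 5, 36, 19, n, q, 18), (35, 5, 36, 19, n, q, 24), (35, 5, 36, 19, n, q, 30), (35, 5, 36, 19, n, q, 33), (35, 5, 36, 19, r, r, 15), (35, 5, 36, 19, r, r, 18), (35, 5, 36, 19, r, r, 24), (35, 5, 36, 19, r, r, 30), (35, 5, 36, 19, r, r, 33), (35, 5, 36, 19, u, m, 15), (35, 5, 36, 19, u, m, 18), (35, 5, 36, 19, u, m, 24), (35, 5, 36, 19, u, m, 30), (35, 5, 36, 19, u, m, 33), (35, 5, 4, 21, a, d, 15), (35, 5, 4, 21, a, d, 18), (35, 5, 4, 21, a, d, 24), (35, 5, 4, 21, a, d, 30), (35, 5, 4, 21, a, d, 33), (35, 5, 4, 21, n, q, 15), (35, 5, 4, 21, n, q, 18), (35, 5, 4, 21, n, q, 24), (35, 5, 4, 21, n, q, 30), (35, 5, 4, 21, n, q, 33), (35, 5, 4, 21, r, r, 15), (35, 5, 4, 21, r, r, 18), (35, 5, 4, 21, r, r, 24), (35, 5, 4, 21, r, r, 30), (35, 5, 4, 21, r, r, 33), (35, 5, 4, 21, u, m, 15), (35, 5, 4, 21, u, m, 18), (35, 5, 4, 21, u, m, 24), (35, 5, 4, 21, u, m, 30), (35, 5, 4, 21, u, m, 33)}
σ[G < 10]: keep tuples satisfying G < 10 → {(35, 5, 4, 21, a, d, 15), (35, 5, 4, 21, a, d, 18), (35, 5, 4, 21, a, d, 24), (35, 5, 4, 21, a, d, 30), (35, 5, 4, 21, a, d, 33), (35, 5, 4, 21, n, q, 15), (35, 5, 4, 21, n, q, 18), (35, 5, 4, 21, n, q, 24), (35, 5, 4, 21, n, q, 30), (35, 5, 4, 21, n, q, 33), (35, 5, 4, 21, r, r, 15), (35, 5, 4, 21, r, r, 18), (35, 5, 4, 21, r, r, 24), (35, 5, 4, 21, r, r, 30), (35, 5, 4, 21, r, r, 33), (35, 5, 4, 21, u, m, 15), (35, 5, 4, 21, u, m, 18), (35, 5, 4, 21, u, m, 24), (35, 5, 4, 21, u, m, 30), (35, 5, 4, 21, u, m, 33)}
π[E, B]: project onto (E, B) (16 duplicate(s) eliminated) → {(d, 35), (m, 35), (q, 35), (r, 35)}

{(d, 35), (m, 35), (q, 35), (r, 35)}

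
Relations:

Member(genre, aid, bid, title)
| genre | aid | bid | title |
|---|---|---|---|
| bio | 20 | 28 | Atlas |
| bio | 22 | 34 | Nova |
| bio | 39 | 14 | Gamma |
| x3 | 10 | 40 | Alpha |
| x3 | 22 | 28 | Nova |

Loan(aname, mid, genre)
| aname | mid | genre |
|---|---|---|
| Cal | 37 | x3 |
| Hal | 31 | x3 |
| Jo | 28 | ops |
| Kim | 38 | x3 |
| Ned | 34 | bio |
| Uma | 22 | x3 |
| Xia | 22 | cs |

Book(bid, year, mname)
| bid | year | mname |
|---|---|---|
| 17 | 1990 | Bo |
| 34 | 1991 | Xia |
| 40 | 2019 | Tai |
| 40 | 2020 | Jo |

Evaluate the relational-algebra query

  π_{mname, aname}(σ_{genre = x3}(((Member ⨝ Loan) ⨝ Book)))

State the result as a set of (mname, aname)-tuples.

Joining Member and Loan on genre yields {(bio, 20, 28, Atlas, Ned, 34), (bio, 22, 34, Nova, Ned, 34), (bio, 39, 14, Gamma, Ned, 34), (x3, 10, 40, Alpha, Cal, 37), (x3, 10, 40, Alpha, Hal, 31), (x3, 10, 40, Alpha, Kim, 38), (x3, 10, 40, Alpha, Uma, 22), (x3, 22, 28, Nova, Cal, 37), (x3, 22, 28, Nova, Hal, 31), (x3, 22, 28, Nova, Kim, 38), (x3, 22, 28, Nova, Uma, 22)}.
Joining (Member ⨝ Loan) and Book on bid yields {(bio, 22, 34, Nova, Ned, 34, 1991, Xia), (x3, 10, 40, Alpha, Cal, 37, 2019, Tai), (x3, 10, 40, Alpha, Cal, 37, 2020, Jo), (x3, 10, 40, Alpha, Hal, 31, 2019, Tai), (x3, 10, 40, Alpha, Hal, 31, 2020, Jo), (x3, 10, 40, Alpha, Kim, 38, 2019, Tai), (x3, 10, 40, Alpha, Kim, 38, 2020, Jo), (x3, 10, 40, Alpha, Uma, 22, 2019, Tai), (x3, 10, 40, Alpha, Uma, 22, 2020, Jo)}.
σ[genre = x3]: keep tuples satisfying genre = x3 → {(x3, 10, 40, Alpha, Cal, 37, 2019, Tai), (x3, 10, 40, Alpha, Cal, 37, 2020, Jo), (x3, 10, 40, Alpha, Hal, 31, 2019, Tai), (x3, 10, 40, Alpha, Hal, 31, 2020, Jo), (x3, 10, 40, Alpha, Kim, 38, 2019, Tai), (x3, 10, 40, Alpha, Kim, 38, 2020, Jo), (x3, 10, 40, Alpha, Uma, 22, 2019, Tai), (x3, 10, 40, Alpha, Uma, 22, 2020, Jo)}
π[mname, aname]: project onto (mname, aname) → {(Jo, Cal), (Jo, Hal), (Jo, Kim), (Jo, Uma), (Tai, Cal), (Tai, Hal), (Tai, Kim), (Tai, Uma)}

{(Jo, Cal), (Jo, Hal), (Jo, Kim), (Jo, Uma), (Tai, Cal), (Tai, Hal), (Tai, Kim), (Tai, Uma)}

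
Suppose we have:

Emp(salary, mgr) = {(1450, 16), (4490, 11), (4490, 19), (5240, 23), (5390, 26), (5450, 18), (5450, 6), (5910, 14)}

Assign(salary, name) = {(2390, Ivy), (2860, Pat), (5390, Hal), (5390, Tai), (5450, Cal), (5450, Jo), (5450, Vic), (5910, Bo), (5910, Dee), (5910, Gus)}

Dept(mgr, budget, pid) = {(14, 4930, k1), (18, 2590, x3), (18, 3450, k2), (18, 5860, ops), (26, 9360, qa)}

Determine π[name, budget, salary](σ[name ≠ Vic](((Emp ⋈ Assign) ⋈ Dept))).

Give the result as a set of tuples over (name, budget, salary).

Emp ⋈ Assign (natural join on salary): {(5390, 26, Hal), (5390, 26, Tai), (5450, 18, Cal), (5450, 18, Jo), (5450, 18, Vic), (5450, 6, Cal), (5450, 6, Jo), (5450, 6, Vic), (5910, 14, Bo), (5910, 14, Dee), (5910, 14, Gus)}
(Emp ⋈ Assign) ⋈ Dept (natural join on mgr): {(5390, 26, Hal, 9360, qa), (5390, 26, Tai, 9360, qa), (5450, 18, Cal, 2590, x3), (5450, 18, Cal, 3450, k2), (5450, 18, Cal, 5860, ops), (5450, 18, Jo, 2590, x3), (5450, 18, Jo, 3450, k2), (5450, 18, Jo, 5860, ops), (5450, 18, Vic, 2590, x3), (5450, 18, Vic, 3450, k2), (5450, 18, Vic, 5860, ops), (5910, 14, Bo, 4930, k1), (5910, 14, Dee, 4930, k1), (5910, 14, Gus, 4930, k1)}
σ[name ≠ Vic]: keep tuples satisfying name ≠ Vic → {(5390, 26, Hal, 9360, qa), (5390, 26, Tai, 9360, qa), (5450, 18, Cal, 2590, x3), (5450, 18, Cal, 3450, k2), (5450, 18, Cal, 5860, ops), (5450, 18, Jo, 2590, x3), (5450, 18, Jo, 3450, k2), (5450, 18, Jo, 5860, ops), (5910, 14, Bo, 4930, k1), (5910, 14, Dee, 4930, k1), (5910, 14, Gus, 4930, k1)}
π_{name, budget, salary} gives {(Bo, 4930, 5910), (Cal, 2590, 5450), (Cal, 3450, 5450), (Cal, 5860, 5450), (Dee, 4930, 5910), (Gus, 4930, 5910), (Hal, 9360, 5390), (Jo, 2590, 5450), (Jo, 3450, 5450), (Jo, 5860, 5450), (Tai, 9360, 5390)}.

{(Bo, 4930, 5910), (Cal, 2590, 5450), (Cal, 3450, 5450), (Cal, 5860, 5450), (Dee, 4930, 5910), (Gus, 4930, 5910), (Hal, 9360, 5390), (Jo, 2590, 5450), (Jo, 3450, 5450), (Jo, 5860, 5450), (Tai, 9360, 5390)}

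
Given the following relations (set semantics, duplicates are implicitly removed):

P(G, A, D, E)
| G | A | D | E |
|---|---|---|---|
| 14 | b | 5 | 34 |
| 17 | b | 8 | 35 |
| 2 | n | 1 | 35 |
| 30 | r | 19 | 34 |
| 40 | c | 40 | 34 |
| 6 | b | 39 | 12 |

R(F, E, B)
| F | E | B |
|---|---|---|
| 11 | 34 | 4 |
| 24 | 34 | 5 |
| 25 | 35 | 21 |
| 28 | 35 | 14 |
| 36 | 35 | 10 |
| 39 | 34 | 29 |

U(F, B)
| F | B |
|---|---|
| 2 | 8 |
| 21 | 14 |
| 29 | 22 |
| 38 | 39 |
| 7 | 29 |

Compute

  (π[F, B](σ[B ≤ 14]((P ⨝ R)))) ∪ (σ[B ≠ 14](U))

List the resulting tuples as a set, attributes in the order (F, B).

{(11, 4), (2, 8), (24, 5), (28, 14), (29, 22), (36, 10), (38, 39), (7, 29)}

Natural join on E: {(14, b, 5, 34, 11, 4), (14, b, 5, 34, 24, 5), (14, b, 5, 34, 39, 29), (17, b, 8, 35, 25, 21), (17, b, 8, 35, 28, 14), (17, b, 8, 35, 36, 10), (2, n, 1, 35, 25, 21), (2, n, 1, 35, 28, 14), (2, n, 1, 35, 36, 10), (30, r, 19, 34, 11, 4), (30, r, 19, 34, 24, 5), (30, r, 19, 34, 39, 29), (40, c, 40, 34, 11, 4), (40, c, 40, 34, 24, 5), (40, c, 40, 34, 39, 29)}
σ[B ≤ 14]: keep tuples satisfying B ≤ 14 → {(14, b, 5, 34, 11, 4), (14, b, 5, 34, 24, 5), (17, b, 8, 35, 28, 14), (17, b, 8, 35, 36, 10), (2, n, 1, 35, 28, 14), (2, n, 1, 35, 36, 10), (30, r, 19, 34, 11, 4), (30, r, 19, 34, 24, 5), (40, c, 40, 34, 11, 4), (40, c, 40, 34, 24, 5)}
Keep only column(s) F, B (6 duplicate(s) eliminated): {(11, 4), (24, 5), (28, 14), (36, 10)}
σ[B ≠ 14]: keep tuples satisfying B ≠ 14 → {(2, 8), (29, 22), (38, 39), (7, 29)}
Set union of the two operands is {(11, 4), (2, 8), (24, 5), (28, 14), (29, 22), (36, 10), (38, 39), (7, 29)}.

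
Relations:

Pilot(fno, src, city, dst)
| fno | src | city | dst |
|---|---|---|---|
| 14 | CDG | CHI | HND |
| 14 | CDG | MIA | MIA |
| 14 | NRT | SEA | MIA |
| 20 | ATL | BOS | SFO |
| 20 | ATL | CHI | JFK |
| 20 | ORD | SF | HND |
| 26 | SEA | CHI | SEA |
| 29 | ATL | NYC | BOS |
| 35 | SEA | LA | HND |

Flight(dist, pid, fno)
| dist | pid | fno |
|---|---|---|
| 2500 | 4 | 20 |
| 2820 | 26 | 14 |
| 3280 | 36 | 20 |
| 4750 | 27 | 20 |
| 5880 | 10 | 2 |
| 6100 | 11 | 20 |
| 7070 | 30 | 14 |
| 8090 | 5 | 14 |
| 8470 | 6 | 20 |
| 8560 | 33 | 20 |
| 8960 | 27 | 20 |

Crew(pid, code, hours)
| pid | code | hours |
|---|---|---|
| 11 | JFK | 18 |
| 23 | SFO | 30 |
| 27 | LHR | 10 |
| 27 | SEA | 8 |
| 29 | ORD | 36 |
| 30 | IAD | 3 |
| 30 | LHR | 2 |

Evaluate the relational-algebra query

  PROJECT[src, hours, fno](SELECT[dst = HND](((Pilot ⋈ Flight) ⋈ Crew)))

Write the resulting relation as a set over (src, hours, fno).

Natural join on fno: {(14, CDG, CHI, HND, 2820, 26), (14, CDG, CHI, HND, 7070, 30), (14, CDG, CHI, HND, 8090, 5), (14, CDG, MIA, MIA, 2820, 26), (14, CDG, MIA, MIA, 7070, 30), (14, CDG, MIA, MIA, 8090, 5), (14, NRT, SEA, MIA, 2820, 26), (14, NRT, SEA, MIA, 7070, 30), (14, NRT, SEA, MIA, 8090, 5), (20, ATL, BOS, SFO, 2500, 4), (20, ATL, BOS, SFO, 3280, 36), (20, ATL, BOS, SFO, 4750, 27), (20, ATL, BOS, SFO, 6100, 11), (20, ATL, BOS, SFO, 8470, 6), (20, ATL, BOS, SFO, 8560, 33), (20, ATL, BOS, SFO, 8960, 27), (20, ATL, CHI, JFK, 2500, 4), (20, ATL, CHI, JFK, 3280, 36), (20, ATL, CHI, JFK, 4750, 27), (20, ATL, CHI, JFK, 6100, 11), (20, ATL, CHI, JFK, 8470, 6), (20, ATL, CHI, JFK, 8560, 33), (20, ATL, CHI, JFK, 8960, 27), (20, ORD, SF, HND, 2500, 4), (20, ORD, SF, HND, 3280, 36), (20, ORD, SF, HND, 4750, 27), (20, ORD, SF, HND, 6100, 11), (20, ORD, SF, HND, 8470, 6), (20, ORD, SF, HND, 8560, 33), (20, ORD, SF, HND, 8960, 27)}
Natural join on pid: {(14, CDG, CHI, HND, 7070, 30, IAD, 3), (14, CDG, CHI, HND, 7070, 30, LHR, 2), (14, CDG, MIA, MIA, 7070, 30, IAD, 3), (14, CDG, MIA, MIA, 7070, 30, LHR, 2), (14, NRT, SEA, MIA, 7070, 30, IAD, 3), (14, NRT, SEA, MIA, 7070, 30, LHR, 2), (20, ATL, BOS, SFO, 4750, 27, LHR, 10), (20, ATL, BOS, SFO, 4750, 27, SEA, 8), (20, ATL, BOS, SFO, 6100, 11, JFK, 18), (20, ATL, BOS, SFO, 8960, 27, LHR, 10), (20, ATL, BOS, SFO, 8960, 27, SEA, 8), (20, ATL, CHI, JFK, 4750, 27, LHR, 10), (20, ATL, CHI, JFK, 4750, 27, SEA, 8), (20, ATL, CHI, JFK, 6100, 11, JFK, 18), (20, ATL, CHI, JFK, 8960, 27, LHR, 10), (20, ATL, CHI, JFK, 8960, 27, SEA, 8), (20, ORD, SF, HND, 4750, 27, LHR, 10), (20, ORD, SF, HND, 4750, 27, SEA, 8), (20, ORD, SF, HND, 6100, 11, JFK, 18), (20, ORD, SF, HND, 8960, 27, LHR, 10), (20, ORD, SF, HND, 8960, 27, SEA, 8)}
Selection dst = HND: {(14, CDG, CHI, HND, 7070, 30, IAD, 3), (14, CDG, CHI, HND, 7070, 30, LHR, 2), (20, ORD, SF, HND, 4750, 27, LHR, 10), (20, ORD, SF, HND, 4750, 27, SEA, 8), (20, ORD, SF, HND, 6100, 11, JFK, 18), (20, ORD, SF, HND, 8960, 27, LHR, 10), (20, ORD, SF, HND, 8960, 27, SEA, 8)}
π[src, hours, fno]: project onto (src, hours, fno) (2 duplicate(s) eliminated) → {(CDG, 2, 14), (CDG, 3, 14), (ORD, 10, 20), (ORD, 18, 20), (ORD, 8, 20)}

{(CDG, 2, 14), (CDG, 3, 14), (ORD, 10, 20), (ORD, 18, 20), (ORD, 8, 20)}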